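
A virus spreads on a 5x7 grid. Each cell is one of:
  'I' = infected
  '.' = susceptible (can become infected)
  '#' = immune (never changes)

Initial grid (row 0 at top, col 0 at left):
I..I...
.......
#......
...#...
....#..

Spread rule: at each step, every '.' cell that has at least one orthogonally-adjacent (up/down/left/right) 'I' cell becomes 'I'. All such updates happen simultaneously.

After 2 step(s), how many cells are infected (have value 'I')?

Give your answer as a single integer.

Answer: 12

Derivation:
Step 0 (initial): 2 infected
Step 1: +5 new -> 7 infected
Step 2: +5 new -> 12 infected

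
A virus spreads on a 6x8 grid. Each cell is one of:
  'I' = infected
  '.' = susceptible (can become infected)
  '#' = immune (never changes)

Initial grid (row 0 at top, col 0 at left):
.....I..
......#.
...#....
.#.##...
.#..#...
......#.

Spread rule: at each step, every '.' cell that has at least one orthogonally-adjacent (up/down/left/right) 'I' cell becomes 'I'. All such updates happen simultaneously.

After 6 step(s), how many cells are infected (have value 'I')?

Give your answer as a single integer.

Step 0 (initial): 1 infected
Step 1: +3 new -> 4 infected
Step 2: +4 new -> 8 infected
Step 3: +6 new -> 14 infected
Step 4: +5 new -> 19 infected
Step 5: +6 new -> 25 infected
Step 6: +5 new -> 30 infected

Answer: 30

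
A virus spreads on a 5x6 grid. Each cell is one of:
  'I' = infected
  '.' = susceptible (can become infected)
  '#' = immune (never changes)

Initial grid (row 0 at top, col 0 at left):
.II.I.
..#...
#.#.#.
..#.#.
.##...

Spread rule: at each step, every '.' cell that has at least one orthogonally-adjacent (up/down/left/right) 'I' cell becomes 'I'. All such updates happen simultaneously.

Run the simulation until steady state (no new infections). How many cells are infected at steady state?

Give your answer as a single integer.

Answer: 22

Derivation:
Step 0 (initial): 3 infected
Step 1: +5 new -> 8 infected
Step 2: +4 new -> 12 infected
Step 3: +3 new -> 15 infected
Step 4: +3 new -> 18 infected
Step 5: +3 new -> 21 infected
Step 6: +1 new -> 22 infected
Step 7: +0 new -> 22 infected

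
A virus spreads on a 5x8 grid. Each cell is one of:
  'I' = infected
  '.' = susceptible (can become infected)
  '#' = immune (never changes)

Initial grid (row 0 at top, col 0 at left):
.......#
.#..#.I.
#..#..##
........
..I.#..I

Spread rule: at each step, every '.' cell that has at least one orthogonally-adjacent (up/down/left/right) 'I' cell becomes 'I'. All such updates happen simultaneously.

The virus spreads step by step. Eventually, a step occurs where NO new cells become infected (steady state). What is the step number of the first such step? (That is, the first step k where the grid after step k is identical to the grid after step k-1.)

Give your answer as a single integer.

Step 0 (initial): 3 infected
Step 1: +8 new -> 11 infected
Step 2: +8 new -> 19 infected
Step 3: +7 new -> 26 infected
Step 4: +3 new -> 29 infected
Step 5: +1 new -> 30 infected
Step 6: +1 new -> 31 infected
Step 7: +1 new -> 32 infected
Step 8: +0 new -> 32 infected

Answer: 8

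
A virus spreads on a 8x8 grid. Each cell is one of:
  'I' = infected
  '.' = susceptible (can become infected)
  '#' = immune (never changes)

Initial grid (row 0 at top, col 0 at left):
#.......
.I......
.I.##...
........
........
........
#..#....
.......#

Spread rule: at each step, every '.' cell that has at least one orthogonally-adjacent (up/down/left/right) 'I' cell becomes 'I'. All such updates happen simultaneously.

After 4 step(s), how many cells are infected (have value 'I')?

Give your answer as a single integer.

Answer: 26

Derivation:
Step 0 (initial): 2 infected
Step 1: +6 new -> 8 infected
Step 2: +5 new -> 13 infected
Step 3: +6 new -> 19 infected
Step 4: +7 new -> 26 infected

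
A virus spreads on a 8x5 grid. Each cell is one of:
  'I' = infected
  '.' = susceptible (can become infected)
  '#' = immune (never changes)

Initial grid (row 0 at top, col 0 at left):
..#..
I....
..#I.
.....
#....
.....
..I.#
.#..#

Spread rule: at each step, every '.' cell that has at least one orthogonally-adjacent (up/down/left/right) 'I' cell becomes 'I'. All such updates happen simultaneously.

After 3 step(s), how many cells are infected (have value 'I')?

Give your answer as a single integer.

Step 0 (initial): 3 infected
Step 1: +10 new -> 13 infected
Step 2: +14 new -> 27 infected
Step 3: +7 new -> 34 infected

Answer: 34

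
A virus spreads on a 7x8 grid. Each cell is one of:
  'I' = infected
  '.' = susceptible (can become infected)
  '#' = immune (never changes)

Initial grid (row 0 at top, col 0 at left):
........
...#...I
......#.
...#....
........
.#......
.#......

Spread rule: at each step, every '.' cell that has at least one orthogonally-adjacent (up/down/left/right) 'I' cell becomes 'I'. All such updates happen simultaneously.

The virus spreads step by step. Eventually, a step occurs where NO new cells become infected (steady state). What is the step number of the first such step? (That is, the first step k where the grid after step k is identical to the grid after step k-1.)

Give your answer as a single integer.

Step 0 (initial): 1 infected
Step 1: +3 new -> 4 infected
Step 2: +3 new -> 7 infected
Step 3: +5 new -> 12 infected
Step 4: +5 new -> 17 infected
Step 5: +6 new -> 23 infected
Step 6: +5 new -> 28 infected
Step 7: +7 new -> 35 infected
Step 8: +7 new -> 42 infected
Step 9: +5 new -> 47 infected
Step 10: +2 new -> 49 infected
Step 11: +1 new -> 50 infected
Step 12: +1 new -> 51 infected
Step 13: +0 new -> 51 infected

Answer: 13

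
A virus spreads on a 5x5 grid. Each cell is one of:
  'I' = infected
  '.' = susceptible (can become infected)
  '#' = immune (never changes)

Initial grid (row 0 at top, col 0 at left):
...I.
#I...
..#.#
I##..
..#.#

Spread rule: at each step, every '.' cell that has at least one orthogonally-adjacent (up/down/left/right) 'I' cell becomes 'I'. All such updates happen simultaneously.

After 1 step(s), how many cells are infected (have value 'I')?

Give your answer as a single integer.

Step 0 (initial): 3 infected
Step 1: +8 new -> 11 infected

Answer: 11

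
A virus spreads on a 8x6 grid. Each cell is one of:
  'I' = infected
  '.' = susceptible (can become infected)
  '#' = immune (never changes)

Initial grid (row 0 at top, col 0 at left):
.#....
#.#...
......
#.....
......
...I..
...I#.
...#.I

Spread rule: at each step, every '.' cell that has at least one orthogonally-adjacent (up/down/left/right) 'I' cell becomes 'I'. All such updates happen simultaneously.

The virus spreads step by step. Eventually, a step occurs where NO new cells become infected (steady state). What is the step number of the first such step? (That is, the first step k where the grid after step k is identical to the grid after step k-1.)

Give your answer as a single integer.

Answer: 8

Derivation:
Step 0 (initial): 3 infected
Step 1: +6 new -> 9 infected
Step 2: +7 new -> 16 infected
Step 3: +8 new -> 24 infected
Step 4: +7 new -> 31 infected
Step 5: +4 new -> 35 infected
Step 6: +5 new -> 40 infected
Step 7: +1 new -> 41 infected
Step 8: +0 new -> 41 infected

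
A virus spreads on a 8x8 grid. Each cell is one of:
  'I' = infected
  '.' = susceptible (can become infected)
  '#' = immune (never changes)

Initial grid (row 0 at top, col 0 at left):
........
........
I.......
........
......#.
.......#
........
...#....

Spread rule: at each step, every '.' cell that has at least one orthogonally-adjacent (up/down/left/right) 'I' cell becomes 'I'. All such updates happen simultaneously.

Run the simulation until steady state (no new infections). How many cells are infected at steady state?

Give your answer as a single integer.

Answer: 61

Derivation:
Step 0 (initial): 1 infected
Step 1: +3 new -> 4 infected
Step 2: +5 new -> 9 infected
Step 3: +6 new -> 15 infected
Step 4: +7 new -> 22 infected
Step 5: +8 new -> 30 infected
Step 6: +8 new -> 38 infected
Step 7: +8 new -> 46 infected
Step 8: +5 new -> 51 infected
Step 9: +5 new -> 56 infected
Step 10: +2 new -> 58 infected
Step 11: +2 new -> 60 infected
Step 12: +1 new -> 61 infected
Step 13: +0 new -> 61 infected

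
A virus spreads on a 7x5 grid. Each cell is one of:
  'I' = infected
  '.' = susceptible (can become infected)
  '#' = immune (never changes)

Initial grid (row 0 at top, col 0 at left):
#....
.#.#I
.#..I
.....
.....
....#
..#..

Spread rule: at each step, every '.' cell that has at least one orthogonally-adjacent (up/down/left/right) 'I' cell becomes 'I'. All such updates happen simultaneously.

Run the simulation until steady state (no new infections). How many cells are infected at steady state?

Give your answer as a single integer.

Step 0 (initial): 2 infected
Step 1: +3 new -> 5 infected
Step 2: +4 new -> 9 infected
Step 3: +4 new -> 13 infected
Step 4: +4 new -> 17 infected
Step 5: +4 new -> 21 infected
Step 6: +4 new -> 25 infected
Step 7: +3 new -> 28 infected
Step 8: +1 new -> 29 infected
Step 9: +0 new -> 29 infected

Answer: 29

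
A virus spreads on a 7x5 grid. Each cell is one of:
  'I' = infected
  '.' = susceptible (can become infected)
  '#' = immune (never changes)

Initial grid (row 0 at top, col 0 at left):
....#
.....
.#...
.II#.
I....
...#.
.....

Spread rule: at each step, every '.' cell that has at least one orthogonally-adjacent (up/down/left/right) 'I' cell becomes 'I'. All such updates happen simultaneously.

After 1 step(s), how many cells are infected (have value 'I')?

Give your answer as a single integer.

Step 0 (initial): 3 infected
Step 1: +5 new -> 8 infected

Answer: 8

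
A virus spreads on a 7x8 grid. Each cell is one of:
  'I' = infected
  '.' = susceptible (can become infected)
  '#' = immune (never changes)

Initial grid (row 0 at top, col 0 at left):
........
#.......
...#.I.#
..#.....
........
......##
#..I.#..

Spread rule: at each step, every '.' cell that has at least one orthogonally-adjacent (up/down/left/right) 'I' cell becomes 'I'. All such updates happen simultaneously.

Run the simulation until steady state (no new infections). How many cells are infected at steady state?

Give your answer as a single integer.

Step 0 (initial): 2 infected
Step 1: +7 new -> 9 infected
Step 2: +10 new -> 19 infected
Step 3: +11 new -> 30 infected
Step 4: +6 new -> 36 infected
Step 5: +5 new -> 41 infected
Step 6: +3 new -> 44 infected
Step 7: +2 new -> 46 infected
Step 8: +0 new -> 46 infected

Answer: 46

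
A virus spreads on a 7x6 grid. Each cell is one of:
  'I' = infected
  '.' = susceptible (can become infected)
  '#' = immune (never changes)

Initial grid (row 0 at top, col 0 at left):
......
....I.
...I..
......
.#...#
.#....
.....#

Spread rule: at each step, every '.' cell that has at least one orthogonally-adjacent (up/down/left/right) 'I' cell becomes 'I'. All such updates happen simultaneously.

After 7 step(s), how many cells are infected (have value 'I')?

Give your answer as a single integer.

Answer: 38

Derivation:
Step 0 (initial): 2 infected
Step 1: +6 new -> 8 infected
Step 2: +8 new -> 16 infected
Step 3: +8 new -> 24 infected
Step 4: +6 new -> 30 infected
Step 5: +5 new -> 35 infected
Step 6: +2 new -> 37 infected
Step 7: +1 new -> 38 infected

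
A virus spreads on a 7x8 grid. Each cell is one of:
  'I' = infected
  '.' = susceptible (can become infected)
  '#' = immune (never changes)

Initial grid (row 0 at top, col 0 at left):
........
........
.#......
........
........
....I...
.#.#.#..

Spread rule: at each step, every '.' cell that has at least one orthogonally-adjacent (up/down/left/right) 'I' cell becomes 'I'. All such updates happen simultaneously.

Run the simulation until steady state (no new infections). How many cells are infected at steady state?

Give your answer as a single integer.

Step 0 (initial): 1 infected
Step 1: +4 new -> 5 infected
Step 2: +5 new -> 10 infected
Step 3: +9 new -> 19 infected
Step 4: +9 new -> 28 infected
Step 5: +9 new -> 37 infected
Step 6: +6 new -> 43 infected
Step 7: +5 new -> 48 infected
Step 8: +3 new -> 51 infected
Step 9: +1 new -> 52 infected
Step 10: +0 new -> 52 infected

Answer: 52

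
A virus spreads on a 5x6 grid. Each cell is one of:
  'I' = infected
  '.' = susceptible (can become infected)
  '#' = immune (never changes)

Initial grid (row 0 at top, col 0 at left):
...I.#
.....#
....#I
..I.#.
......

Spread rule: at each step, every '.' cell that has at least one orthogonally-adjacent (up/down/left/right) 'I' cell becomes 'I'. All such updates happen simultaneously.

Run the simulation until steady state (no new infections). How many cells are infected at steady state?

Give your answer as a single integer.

Step 0 (initial): 3 infected
Step 1: +8 new -> 11 infected
Step 2: +9 new -> 20 infected
Step 3: +5 new -> 25 infected
Step 4: +1 new -> 26 infected
Step 5: +0 new -> 26 infected

Answer: 26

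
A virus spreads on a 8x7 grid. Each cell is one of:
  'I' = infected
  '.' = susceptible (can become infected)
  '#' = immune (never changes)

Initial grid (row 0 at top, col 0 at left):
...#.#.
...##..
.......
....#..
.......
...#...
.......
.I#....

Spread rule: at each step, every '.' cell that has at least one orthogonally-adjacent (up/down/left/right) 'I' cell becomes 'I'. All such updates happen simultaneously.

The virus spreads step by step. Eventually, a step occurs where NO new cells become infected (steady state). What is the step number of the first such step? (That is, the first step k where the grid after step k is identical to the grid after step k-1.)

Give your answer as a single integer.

Step 0 (initial): 1 infected
Step 1: +2 new -> 3 infected
Step 2: +3 new -> 6 infected
Step 3: +4 new -> 10 infected
Step 4: +5 new -> 15 infected
Step 5: +7 new -> 22 infected
Step 6: +8 new -> 30 infected
Step 7: +7 new -> 37 infected
Step 8: +5 new -> 42 infected
Step 9: +2 new -> 44 infected
Step 10: +2 new -> 46 infected
Step 11: +1 new -> 47 infected
Step 12: +1 new -> 48 infected
Step 13: +0 new -> 48 infected

Answer: 13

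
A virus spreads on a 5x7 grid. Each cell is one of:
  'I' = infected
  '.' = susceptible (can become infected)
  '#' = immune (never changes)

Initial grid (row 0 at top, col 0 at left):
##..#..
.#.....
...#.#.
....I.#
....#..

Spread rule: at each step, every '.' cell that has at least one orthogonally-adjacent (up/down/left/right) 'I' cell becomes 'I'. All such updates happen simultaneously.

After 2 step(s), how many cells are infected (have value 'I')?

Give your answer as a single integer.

Answer: 8

Derivation:
Step 0 (initial): 1 infected
Step 1: +3 new -> 4 infected
Step 2: +4 new -> 8 infected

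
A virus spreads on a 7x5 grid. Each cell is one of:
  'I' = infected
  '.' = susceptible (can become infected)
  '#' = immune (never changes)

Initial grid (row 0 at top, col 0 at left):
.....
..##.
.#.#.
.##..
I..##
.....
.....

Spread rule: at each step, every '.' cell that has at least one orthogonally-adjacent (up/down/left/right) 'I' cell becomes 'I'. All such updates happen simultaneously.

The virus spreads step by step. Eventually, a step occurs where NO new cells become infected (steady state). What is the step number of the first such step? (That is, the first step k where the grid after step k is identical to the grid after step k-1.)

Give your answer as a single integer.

Step 0 (initial): 1 infected
Step 1: +3 new -> 4 infected
Step 2: +4 new -> 8 infected
Step 3: +3 new -> 11 infected
Step 4: +4 new -> 15 infected
Step 5: +3 new -> 18 infected
Step 6: +2 new -> 20 infected
Step 7: +1 new -> 21 infected
Step 8: +1 new -> 22 infected
Step 9: +1 new -> 23 infected
Step 10: +1 new -> 24 infected
Step 11: +1 new -> 25 infected
Step 12: +1 new -> 26 infected
Step 13: +0 new -> 26 infected

Answer: 13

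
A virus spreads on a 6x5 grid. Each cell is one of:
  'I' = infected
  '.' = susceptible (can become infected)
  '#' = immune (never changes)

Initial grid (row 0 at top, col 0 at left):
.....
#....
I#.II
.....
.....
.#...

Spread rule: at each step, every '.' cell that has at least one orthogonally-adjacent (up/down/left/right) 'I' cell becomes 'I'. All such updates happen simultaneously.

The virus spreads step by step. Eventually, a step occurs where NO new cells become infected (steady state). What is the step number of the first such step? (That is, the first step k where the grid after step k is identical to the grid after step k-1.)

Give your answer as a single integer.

Answer: 6

Derivation:
Step 0 (initial): 3 infected
Step 1: +6 new -> 9 infected
Step 2: +8 new -> 17 infected
Step 3: +7 new -> 24 infected
Step 4: +2 new -> 26 infected
Step 5: +1 new -> 27 infected
Step 6: +0 new -> 27 infected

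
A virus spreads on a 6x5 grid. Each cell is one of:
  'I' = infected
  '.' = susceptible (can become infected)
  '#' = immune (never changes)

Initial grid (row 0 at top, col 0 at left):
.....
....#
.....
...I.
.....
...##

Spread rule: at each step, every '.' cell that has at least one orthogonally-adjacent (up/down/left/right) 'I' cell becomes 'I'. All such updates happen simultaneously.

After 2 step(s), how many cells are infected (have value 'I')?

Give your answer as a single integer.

Answer: 11

Derivation:
Step 0 (initial): 1 infected
Step 1: +4 new -> 5 infected
Step 2: +6 new -> 11 infected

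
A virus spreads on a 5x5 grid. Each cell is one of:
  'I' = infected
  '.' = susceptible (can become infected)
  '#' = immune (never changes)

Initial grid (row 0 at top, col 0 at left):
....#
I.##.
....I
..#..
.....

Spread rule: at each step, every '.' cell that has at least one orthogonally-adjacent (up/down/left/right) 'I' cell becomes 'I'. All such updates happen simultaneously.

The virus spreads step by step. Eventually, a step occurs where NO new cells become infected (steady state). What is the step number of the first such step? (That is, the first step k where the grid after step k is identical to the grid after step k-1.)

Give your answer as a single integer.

Answer: 5

Derivation:
Step 0 (initial): 2 infected
Step 1: +6 new -> 8 infected
Step 2: +6 new -> 14 infected
Step 3: +4 new -> 18 infected
Step 4: +3 new -> 21 infected
Step 5: +0 new -> 21 infected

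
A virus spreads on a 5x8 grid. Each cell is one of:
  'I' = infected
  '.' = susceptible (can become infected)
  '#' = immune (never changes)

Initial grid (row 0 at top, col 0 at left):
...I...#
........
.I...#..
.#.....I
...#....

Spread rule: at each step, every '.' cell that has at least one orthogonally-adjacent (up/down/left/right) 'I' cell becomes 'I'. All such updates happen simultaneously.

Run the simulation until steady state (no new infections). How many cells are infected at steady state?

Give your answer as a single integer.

Answer: 36

Derivation:
Step 0 (initial): 3 infected
Step 1: +9 new -> 12 infected
Step 2: +12 new -> 24 infected
Step 3: +10 new -> 34 infected
Step 4: +2 new -> 36 infected
Step 5: +0 new -> 36 infected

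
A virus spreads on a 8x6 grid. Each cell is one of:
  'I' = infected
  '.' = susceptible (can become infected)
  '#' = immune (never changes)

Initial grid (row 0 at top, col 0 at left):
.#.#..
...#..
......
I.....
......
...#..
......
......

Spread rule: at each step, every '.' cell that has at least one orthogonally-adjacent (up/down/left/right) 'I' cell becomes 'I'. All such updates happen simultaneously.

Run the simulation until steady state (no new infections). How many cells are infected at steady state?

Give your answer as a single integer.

Answer: 44

Derivation:
Step 0 (initial): 1 infected
Step 1: +3 new -> 4 infected
Step 2: +5 new -> 9 infected
Step 3: +7 new -> 16 infected
Step 4: +7 new -> 23 infected
Step 5: +6 new -> 29 infected
Step 6: +6 new -> 35 infected
Step 7: +5 new -> 40 infected
Step 8: +3 new -> 43 infected
Step 9: +1 new -> 44 infected
Step 10: +0 new -> 44 infected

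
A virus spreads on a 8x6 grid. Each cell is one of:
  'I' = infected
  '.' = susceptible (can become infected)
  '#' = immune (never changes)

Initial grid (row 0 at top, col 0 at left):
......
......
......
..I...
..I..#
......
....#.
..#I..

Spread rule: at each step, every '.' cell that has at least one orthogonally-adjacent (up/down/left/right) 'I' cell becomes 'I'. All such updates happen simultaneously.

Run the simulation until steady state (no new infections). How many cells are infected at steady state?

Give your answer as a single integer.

Answer: 45

Derivation:
Step 0 (initial): 3 infected
Step 1: +8 new -> 11 infected
Step 2: +11 new -> 22 infected
Step 3: +10 new -> 32 infected
Step 4: +8 new -> 40 infected
Step 5: +4 new -> 44 infected
Step 6: +1 new -> 45 infected
Step 7: +0 new -> 45 infected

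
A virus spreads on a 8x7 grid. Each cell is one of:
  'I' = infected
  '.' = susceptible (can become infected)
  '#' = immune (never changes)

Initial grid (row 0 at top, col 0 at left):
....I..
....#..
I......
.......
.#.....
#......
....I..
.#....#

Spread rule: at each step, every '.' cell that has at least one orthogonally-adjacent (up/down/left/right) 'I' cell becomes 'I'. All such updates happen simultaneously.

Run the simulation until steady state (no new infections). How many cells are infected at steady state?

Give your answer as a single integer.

Answer: 51

Derivation:
Step 0 (initial): 3 infected
Step 1: +9 new -> 12 infected
Step 2: +16 new -> 28 infected
Step 3: +13 new -> 41 infected
Step 4: +8 new -> 49 infected
Step 5: +2 new -> 51 infected
Step 6: +0 new -> 51 infected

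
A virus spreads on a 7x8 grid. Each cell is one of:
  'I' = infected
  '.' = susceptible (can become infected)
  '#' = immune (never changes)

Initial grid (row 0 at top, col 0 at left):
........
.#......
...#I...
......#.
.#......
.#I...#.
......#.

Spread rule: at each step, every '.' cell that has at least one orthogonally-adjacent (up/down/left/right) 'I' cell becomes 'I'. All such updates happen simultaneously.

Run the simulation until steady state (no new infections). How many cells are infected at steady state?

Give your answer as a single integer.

Answer: 49

Derivation:
Step 0 (initial): 2 infected
Step 1: +6 new -> 8 infected
Step 2: +12 new -> 20 infected
Step 3: +11 new -> 31 infected
Step 4: +9 new -> 40 infected
Step 5: +5 new -> 45 infected
Step 6: +3 new -> 48 infected
Step 7: +1 new -> 49 infected
Step 8: +0 new -> 49 infected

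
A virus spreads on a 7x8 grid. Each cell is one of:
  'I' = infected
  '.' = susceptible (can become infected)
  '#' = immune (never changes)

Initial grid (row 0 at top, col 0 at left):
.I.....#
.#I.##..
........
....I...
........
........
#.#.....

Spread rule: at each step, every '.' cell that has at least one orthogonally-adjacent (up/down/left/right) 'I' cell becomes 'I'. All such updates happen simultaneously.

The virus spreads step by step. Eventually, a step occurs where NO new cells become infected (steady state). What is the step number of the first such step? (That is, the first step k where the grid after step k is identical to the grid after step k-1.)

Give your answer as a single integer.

Answer: 7

Derivation:
Step 0 (initial): 3 infected
Step 1: +8 new -> 11 infected
Step 2: +10 new -> 21 infected
Step 3: +10 new -> 31 infected
Step 4: +10 new -> 41 infected
Step 5: +6 new -> 47 infected
Step 6: +3 new -> 50 infected
Step 7: +0 new -> 50 infected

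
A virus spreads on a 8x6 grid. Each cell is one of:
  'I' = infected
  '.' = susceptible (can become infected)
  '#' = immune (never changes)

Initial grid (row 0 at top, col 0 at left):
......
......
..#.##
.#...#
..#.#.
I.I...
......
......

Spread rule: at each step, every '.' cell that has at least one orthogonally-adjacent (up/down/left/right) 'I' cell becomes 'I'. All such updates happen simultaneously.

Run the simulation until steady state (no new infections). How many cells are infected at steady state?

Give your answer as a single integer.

Step 0 (initial): 2 infected
Step 1: +5 new -> 7 infected
Step 2: +8 new -> 15 infected
Step 3: +6 new -> 21 infected
Step 4: +8 new -> 29 infected
Step 5: +4 new -> 33 infected
Step 6: +4 new -> 37 infected
Step 7: +3 new -> 40 infected
Step 8: +1 new -> 41 infected
Step 9: +0 new -> 41 infected

Answer: 41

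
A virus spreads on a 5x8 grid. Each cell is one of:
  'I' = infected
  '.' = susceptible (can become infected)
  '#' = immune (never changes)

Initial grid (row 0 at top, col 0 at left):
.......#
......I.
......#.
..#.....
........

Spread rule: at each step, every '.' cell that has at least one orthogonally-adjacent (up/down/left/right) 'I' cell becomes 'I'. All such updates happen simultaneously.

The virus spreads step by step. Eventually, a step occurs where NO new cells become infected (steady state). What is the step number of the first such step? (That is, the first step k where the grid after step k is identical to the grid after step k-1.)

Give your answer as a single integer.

Answer: 10

Derivation:
Step 0 (initial): 1 infected
Step 1: +3 new -> 4 infected
Step 2: +4 new -> 8 infected
Step 3: +5 new -> 13 infected
Step 4: +7 new -> 20 infected
Step 5: +6 new -> 26 infected
Step 6: +4 new -> 30 infected
Step 7: +4 new -> 34 infected
Step 8: +2 new -> 36 infected
Step 9: +1 new -> 37 infected
Step 10: +0 new -> 37 infected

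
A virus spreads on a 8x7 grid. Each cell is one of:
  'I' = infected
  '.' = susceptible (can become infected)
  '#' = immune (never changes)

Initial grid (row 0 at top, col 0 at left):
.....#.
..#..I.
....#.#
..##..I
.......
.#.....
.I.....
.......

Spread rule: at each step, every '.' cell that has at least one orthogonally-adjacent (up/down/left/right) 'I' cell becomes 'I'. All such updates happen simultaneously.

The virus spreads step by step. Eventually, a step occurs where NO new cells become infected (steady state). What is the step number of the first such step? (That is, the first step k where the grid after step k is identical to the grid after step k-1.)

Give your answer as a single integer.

Step 0 (initial): 3 infected
Step 1: +8 new -> 11 infected
Step 2: +11 new -> 22 infected
Step 3: +10 new -> 32 infected
Step 4: +9 new -> 41 infected
Step 5: +5 new -> 46 infected
Step 6: +3 new -> 49 infected
Step 7: +0 new -> 49 infected

Answer: 7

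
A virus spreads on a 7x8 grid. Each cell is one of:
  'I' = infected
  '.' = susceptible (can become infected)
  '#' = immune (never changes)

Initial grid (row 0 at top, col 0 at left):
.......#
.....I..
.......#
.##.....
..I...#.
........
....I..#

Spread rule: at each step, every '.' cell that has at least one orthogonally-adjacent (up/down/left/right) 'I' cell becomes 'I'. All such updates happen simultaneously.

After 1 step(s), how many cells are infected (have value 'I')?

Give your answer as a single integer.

Step 0 (initial): 3 infected
Step 1: +10 new -> 13 infected

Answer: 13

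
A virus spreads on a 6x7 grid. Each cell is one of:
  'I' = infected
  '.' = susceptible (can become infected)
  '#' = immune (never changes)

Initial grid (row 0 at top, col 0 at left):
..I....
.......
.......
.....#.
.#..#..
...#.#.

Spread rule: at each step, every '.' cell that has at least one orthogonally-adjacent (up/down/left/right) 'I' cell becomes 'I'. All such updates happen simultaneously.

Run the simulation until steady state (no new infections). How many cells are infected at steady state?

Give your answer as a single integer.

Step 0 (initial): 1 infected
Step 1: +3 new -> 4 infected
Step 2: +5 new -> 9 infected
Step 3: +6 new -> 15 infected
Step 4: +7 new -> 22 infected
Step 5: +6 new -> 28 infected
Step 6: +3 new -> 31 infected
Step 7: +2 new -> 33 infected
Step 8: +1 new -> 34 infected
Step 9: +2 new -> 36 infected
Step 10: +0 new -> 36 infected

Answer: 36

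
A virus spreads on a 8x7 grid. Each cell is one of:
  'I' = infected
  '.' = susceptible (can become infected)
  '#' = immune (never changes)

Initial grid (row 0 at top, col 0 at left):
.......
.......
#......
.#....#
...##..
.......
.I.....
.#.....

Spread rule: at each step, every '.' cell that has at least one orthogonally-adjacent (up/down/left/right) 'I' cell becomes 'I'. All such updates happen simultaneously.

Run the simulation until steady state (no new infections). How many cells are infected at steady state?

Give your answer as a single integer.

Step 0 (initial): 1 infected
Step 1: +3 new -> 4 infected
Step 2: +6 new -> 10 infected
Step 3: +5 new -> 15 infected
Step 4: +5 new -> 20 infected
Step 5: +5 new -> 25 infected
Step 6: +7 new -> 32 infected
Step 7: +6 new -> 38 infected
Step 8: +5 new -> 43 infected
Step 9: +4 new -> 47 infected
Step 10: +2 new -> 49 infected
Step 11: +1 new -> 50 infected
Step 12: +0 new -> 50 infected

Answer: 50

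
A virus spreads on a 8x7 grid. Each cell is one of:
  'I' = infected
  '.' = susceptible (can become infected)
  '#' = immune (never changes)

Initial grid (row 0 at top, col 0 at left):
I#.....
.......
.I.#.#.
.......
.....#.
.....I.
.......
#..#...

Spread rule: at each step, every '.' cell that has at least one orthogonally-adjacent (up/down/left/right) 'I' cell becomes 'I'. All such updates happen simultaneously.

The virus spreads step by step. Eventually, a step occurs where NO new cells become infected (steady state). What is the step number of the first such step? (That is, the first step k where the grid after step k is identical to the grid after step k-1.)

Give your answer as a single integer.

Answer: 7

Derivation:
Step 0 (initial): 3 infected
Step 1: +8 new -> 11 infected
Step 2: +10 new -> 21 infected
Step 3: +13 new -> 34 infected
Step 4: +8 new -> 42 infected
Step 5: +6 new -> 48 infected
Step 6: +2 new -> 50 infected
Step 7: +0 new -> 50 infected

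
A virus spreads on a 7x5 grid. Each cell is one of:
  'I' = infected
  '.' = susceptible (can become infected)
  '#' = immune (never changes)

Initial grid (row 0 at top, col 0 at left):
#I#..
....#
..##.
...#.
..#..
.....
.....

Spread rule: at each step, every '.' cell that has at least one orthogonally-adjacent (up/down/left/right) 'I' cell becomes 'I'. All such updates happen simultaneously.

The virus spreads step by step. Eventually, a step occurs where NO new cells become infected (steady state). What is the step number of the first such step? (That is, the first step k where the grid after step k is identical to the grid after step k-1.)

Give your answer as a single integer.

Answer: 12

Derivation:
Step 0 (initial): 1 infected
Step 1: +1 new -> 2 infected
Step 2: +3 new -> 5 infected
Step 3: +3 new -> 8 infected
Step 4: +4 new -> 12 infected
Step 5: +3 new -> 15 infected
Step 6: +3 new -> 18 infected
Step 7: +3 new -> 21 infected
Step 8: +3 new -> 24 infected
Step 9: +2 new -> 26 infected
Step 10: +1 new -> 27 infected
Step 11: +1 new -> 28 infected
Step 12: +0 new -> 28 infected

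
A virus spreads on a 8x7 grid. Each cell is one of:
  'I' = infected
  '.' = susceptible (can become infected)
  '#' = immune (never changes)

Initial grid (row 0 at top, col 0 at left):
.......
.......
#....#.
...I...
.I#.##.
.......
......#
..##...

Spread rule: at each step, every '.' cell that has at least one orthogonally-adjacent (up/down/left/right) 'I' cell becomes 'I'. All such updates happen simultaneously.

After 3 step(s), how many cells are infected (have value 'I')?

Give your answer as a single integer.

Answer: 29

Derivation:
Step 0 (initial): 2 infected
Step 1: +7 new -> 9 infected
Step 2: +10 new -> 19 infected
Step 3: +10 new -> 29 infected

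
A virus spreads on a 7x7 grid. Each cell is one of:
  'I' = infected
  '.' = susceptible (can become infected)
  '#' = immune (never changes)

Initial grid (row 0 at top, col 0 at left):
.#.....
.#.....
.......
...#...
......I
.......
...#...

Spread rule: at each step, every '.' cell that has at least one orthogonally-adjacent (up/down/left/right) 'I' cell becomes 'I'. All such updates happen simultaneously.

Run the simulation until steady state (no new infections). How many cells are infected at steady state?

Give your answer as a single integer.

Answer: 45

Derivation:
Step 0 (initial): 1 infected
Step 1: +3 new -> 4 infected
Step 2: +5 new -> 9 infected
Step 3: +6 new -> 15 infected
Step 4: +6 new -> 21 infected
Step 5: +6 new -> 27 infected
Step 6: +7 new -> 34 infected
Step 7: +6 new -> 40 infected
Step 8: +3 new -> 43 infected
Step 9: +1 new -> 44 infected
Step 10: +1 new -> 45 infected
Step 11: +0 new -> 45 infected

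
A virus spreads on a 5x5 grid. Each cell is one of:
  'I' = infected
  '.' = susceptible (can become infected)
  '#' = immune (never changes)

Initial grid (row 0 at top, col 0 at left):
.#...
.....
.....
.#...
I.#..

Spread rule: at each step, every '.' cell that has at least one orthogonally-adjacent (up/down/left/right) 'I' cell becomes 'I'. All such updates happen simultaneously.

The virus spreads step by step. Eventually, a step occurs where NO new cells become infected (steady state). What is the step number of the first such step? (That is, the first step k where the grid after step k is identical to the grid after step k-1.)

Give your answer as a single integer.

Answer: 9

Derivation:
Step 0 (initial): 1 infected
Step 1: +2 new -> 3 infected
Step 2: +1 new -> 4 infected
Step 3: +2 new -> 6 infected
Step 4: +3 new -> 9 infected
Step 5: +3 new -> 12 infected
Step 6: +4 new -> 16 infected
Step 7: +4 new -> 20 infected
Step 8: +2 new -> 22 infected
Step 9: +0 new -> 22 infected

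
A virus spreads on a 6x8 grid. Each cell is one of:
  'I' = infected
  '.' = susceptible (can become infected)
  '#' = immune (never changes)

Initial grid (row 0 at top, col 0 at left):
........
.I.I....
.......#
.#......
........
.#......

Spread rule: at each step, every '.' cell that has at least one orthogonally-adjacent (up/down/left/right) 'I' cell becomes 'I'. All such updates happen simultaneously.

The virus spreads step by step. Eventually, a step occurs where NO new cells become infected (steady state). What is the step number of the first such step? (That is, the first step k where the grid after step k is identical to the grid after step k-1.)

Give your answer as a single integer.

Step 0 (initial): 2 infected
Step 1: +7 new -> 9 infected
Step 2: +8 new -> 17 infected
Step 3: +7 new -> 24 infected
Step 4: +8 new -> 32 infected
Step 5: +7 new -> 39 infected
Step 6: +3 new -> 42 infected
Step 7: +2 new -> 44 infected
Step 8: +1 new -> 45 infected
Step 9: +0 new -> 45 infected

Answer: 9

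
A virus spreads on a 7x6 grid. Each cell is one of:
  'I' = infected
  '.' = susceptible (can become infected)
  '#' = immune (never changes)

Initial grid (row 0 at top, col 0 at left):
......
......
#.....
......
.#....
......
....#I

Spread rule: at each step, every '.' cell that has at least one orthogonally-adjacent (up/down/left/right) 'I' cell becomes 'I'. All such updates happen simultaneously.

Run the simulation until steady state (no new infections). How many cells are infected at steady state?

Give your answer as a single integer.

Step 0 (initial): 1 infected
Step 1: +1 new -> 2 infected
Step 2: +2 new -> 4 infected
Step 3: +3 new -> 7 infected
Step 4: +5 new -> 12 infected
Step 5: +6 new -> 18 infected
Step 6: +6 new -> 24 infected
Step 7: +6 new -> 30 infected
Step 8: +4 new -> 34 infected
Step 9: +2 new -> 36 infected
Step 10: +2 new -> 38 infected
Step 11: +1 new -> 39 infected
Step 12: +0 new -> 39 infected

Answer: 39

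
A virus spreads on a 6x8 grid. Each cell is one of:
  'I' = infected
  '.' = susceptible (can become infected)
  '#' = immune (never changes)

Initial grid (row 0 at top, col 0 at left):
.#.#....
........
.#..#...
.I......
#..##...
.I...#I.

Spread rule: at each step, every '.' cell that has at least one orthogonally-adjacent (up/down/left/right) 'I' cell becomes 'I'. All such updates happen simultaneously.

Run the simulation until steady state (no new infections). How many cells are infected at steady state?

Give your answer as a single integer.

Answer: 40

Derivation:
Step 0 (initial): 3 infected
Step 1: +7 new -> 10 infected
Step 2: +8 new -> 18 infected
Step 3: +8 new -> 26 infected
Step 4: +7 new -> 33 infected
Step 5: +4 new -> 37 infected
Step 6: +3 new -> 40 infected
Step 7: +0 new -> 40 infected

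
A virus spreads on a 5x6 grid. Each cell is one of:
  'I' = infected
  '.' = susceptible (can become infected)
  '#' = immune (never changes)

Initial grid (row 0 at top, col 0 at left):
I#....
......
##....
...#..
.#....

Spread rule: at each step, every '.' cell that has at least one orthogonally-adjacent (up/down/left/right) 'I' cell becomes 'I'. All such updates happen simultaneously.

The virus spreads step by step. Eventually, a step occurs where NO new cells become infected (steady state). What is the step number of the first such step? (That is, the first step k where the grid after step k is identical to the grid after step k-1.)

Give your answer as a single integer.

Step 0 (initial): 1 infected
Step 1: +1 new -> 2 infected
Step 2: +1 new -> 3 infected
Step 3: +1 new -> 4 infected
Step 4: +3 new -> 7 infected
Step 5: +4 new -> 11 infected
Step 6: +5 new -> 16 infected
Step 7: +5 new -> 21 infected
Step 8: +3 new -> 24 infected
Step 9: +1 new -> 25 infected
Step 10: +0 new -> 25 infected

Answer: 10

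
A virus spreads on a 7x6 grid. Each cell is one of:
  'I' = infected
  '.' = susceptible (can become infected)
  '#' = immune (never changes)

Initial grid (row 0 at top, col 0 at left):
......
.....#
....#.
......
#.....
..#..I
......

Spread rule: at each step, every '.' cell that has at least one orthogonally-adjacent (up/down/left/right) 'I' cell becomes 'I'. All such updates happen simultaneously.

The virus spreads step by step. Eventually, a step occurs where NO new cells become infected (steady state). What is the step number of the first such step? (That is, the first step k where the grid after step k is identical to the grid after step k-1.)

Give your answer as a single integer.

Step 0 (initial): 1 infected
Step 1: +3 new -> 4 infected
Step 2: +4 new -> 8 infected
Step 3: +4 new -> 12 infected
Step 4: +3 new -> 15 infected
Step 5: +4 new -> 19 infected
Step 6: +5 new -> 24 infected
Step 7: +6 new -> 30 infected
Step 8: +4 new -> 34 infected
Step 9: +3 new -> 37 infected
Step 10: +1 new -> 38 infected
Step 11: +0 new -> 38 infected

Answer: 11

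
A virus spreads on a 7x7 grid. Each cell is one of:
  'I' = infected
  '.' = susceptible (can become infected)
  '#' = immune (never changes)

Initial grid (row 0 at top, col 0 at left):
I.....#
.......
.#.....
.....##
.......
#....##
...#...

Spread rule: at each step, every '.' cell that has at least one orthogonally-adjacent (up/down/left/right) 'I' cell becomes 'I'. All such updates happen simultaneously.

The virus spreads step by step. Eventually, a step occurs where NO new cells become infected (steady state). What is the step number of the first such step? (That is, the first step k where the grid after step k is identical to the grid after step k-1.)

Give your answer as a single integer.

Answer: 13

Derivation:
Step 0 (initial): 1 infected
Step 1: +2 new -> 3 infected
Step 2: +3 new -> 6 infected
Step 3: +3 new -> 9 infected
Step 4: +5 new -> 14 infected
Step 5: +5 new -> 19 infected
Step 6: +5 new -> 24 infected
Step 7: +6 new -> 30 infected
Step 8: +5 new -> 35 infected
Step 9: +2 new -> 37 infected
Step 10: +2 new -> 39 infected
Step 11: +1 new -> 40 infected
Step 12: +1 new -> 41 infected
Step 13: +0 new -> 41 infected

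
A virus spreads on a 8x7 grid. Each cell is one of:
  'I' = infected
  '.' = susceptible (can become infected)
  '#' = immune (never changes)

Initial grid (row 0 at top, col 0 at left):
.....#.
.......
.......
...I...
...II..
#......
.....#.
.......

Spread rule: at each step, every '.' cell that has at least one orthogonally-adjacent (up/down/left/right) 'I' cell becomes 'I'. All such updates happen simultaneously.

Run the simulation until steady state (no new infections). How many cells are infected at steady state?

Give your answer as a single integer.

Answer: 53

Derivation:
Step 0 (initial): 3 infected
Step 1: +7 new -> 10 infected
Step 2: +11 new -> 21 infected
Step 3: +13 new -> 34 infected
Step 4: +10 new -> 44 infected
Step 5: +6 new -> 50 infected
Step 6: +3 new -> 53 infected
Step 7: +0 new -> 53 infected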